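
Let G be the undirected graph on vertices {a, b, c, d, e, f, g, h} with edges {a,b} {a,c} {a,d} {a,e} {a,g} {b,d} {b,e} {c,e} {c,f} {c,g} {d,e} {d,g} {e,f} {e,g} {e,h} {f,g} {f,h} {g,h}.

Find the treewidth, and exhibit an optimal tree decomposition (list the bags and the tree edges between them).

The largest bag has 4 vertices, giving width 3; this decomposition certifies tw(G) ≤ 3. On the other hand G contains the 4-clique {a, d, e, g}. A clique must lie in a single bag of any decomposition, so no decomposition can have width below 3. Therefore the treewidth is 3.

Treewidth 3.
Bags: B1 = {c, e, f, g}  B2 = {a, c, e, g}  B3 = {a, d, e, g}  B4 = {a, b, d, e}  B5 = {e, f, g, h}
Tree: B1–B2, B2–B3, B3–B4, B1–B5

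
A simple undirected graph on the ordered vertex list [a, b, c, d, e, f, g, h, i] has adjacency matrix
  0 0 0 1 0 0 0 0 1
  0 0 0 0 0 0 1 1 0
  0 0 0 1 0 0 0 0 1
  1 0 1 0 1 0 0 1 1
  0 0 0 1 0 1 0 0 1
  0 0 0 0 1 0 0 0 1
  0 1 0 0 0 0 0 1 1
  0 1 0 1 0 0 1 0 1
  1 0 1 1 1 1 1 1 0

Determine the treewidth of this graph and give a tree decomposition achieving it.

The largest bag has 3 vertices, giving width 2; this decomposition certifies tw(G) ≤ 2. Conversely, {b, g, h} is a clique of size 3, and the vertices of any clique must share a bag in every tree decomposition; so some bag has ≥ 3 vertices and tw(G) ≥ 2. Combining the bounds, tw(G) = 2.

Treewidth 2.
One such decomposition:
Bags: B1 = {d, e, i}  B2 = {c, d, i}  B3 = {e, f, i}  B4 = {d, h, i}  B5 = {g, h, i}  B6 = {b, g, h}  B7 = {a, d, i}
Tree: B1–B2, B1–B3, B2–B4, B4–B5, B5–B6, B1–B7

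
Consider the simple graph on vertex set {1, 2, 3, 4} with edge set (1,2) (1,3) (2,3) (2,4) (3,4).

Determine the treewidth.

A width-2 tree decomposition is:
Bags: B1 = {1, 2, 3}  B2 = {2, 3, 4}
Tree: B1–B2
Every bag has size at most 3, so the width is 3 − 1 = 2 and tw(G) ≤ 2. Conversely, {1, 2, 3} is a clique of size 3, and the vertices of any clique must share a bag in every tree decomposition; so some bag has ≥ 3 vertices and tw(G) ≥ 2. Therefore the treewidth is 2.

2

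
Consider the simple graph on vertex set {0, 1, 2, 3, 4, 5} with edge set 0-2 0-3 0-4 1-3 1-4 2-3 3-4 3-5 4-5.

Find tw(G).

A width-2 tree decomposition is:
Bags: B1 = {0, 3, 4}  B2 = {3, 4, 5}  B3 = {1, 3, 4}  B4 = {0, 2, 3}
Tree: B1–B2, B2–B3, B1–B4
Every bag has size at most 3, so the width is 3 − 1 = 2 and tw(G) ≤ 2. On the other hand G contains the 3-clique {0, 2, 3}. A clique must lie in a single bag of any decomposition, so no decomposition can have width below 2. Therefore the treewidth is 2.

2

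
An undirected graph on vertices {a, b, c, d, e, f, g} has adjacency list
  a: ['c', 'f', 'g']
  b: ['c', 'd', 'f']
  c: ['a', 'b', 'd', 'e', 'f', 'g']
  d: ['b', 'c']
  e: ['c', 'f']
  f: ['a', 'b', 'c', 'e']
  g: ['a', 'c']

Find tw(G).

A width-2 tree decomposition is:
Bags: B1 = {c, e, f}  B2 = {a, c, f}  B3 = {b, c, f}  B4 = {b, c, d}  B5 = {a, c, g}
Tree: B1–B2, B2–B3, B3–B4, B2–B5
Every bag has size at most 3, so the width is 3 − 1 = 2 and tw(G) ≤ 2. Conversely, {b, c, d} is a clique of size 3, and the vertices of any clique must share a bag in every tree decomposition; so some bag has ≥ 3 vertices and tw(G) ≥ 2. Hence tw(G) = 2 exactly.

2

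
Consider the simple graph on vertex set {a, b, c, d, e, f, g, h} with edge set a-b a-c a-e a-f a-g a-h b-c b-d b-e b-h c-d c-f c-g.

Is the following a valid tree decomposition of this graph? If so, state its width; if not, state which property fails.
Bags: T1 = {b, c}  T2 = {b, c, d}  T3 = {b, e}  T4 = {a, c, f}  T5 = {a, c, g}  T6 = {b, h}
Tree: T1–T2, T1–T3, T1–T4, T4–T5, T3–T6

No — edge (a,b) lies in no bag.

A tree decomposition must satisfy three properties: every vertex lies in some bag; for every edge, both endpoints lie together in some bag; and for every vertex, the bags containing it form a connected subtree. Here edge (a,b) lies in no bag, so the decomposition is invalid.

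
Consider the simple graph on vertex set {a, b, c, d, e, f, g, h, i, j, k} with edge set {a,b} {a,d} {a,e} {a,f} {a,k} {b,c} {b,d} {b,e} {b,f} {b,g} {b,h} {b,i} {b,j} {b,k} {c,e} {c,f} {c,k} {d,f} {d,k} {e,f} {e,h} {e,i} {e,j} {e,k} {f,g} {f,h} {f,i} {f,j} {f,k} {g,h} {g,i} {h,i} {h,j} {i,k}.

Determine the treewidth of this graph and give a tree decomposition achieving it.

Treewidth 4.
One optimal decomposition is:
Bags: B1 = {a, b, e, f, k}  B2 = {a, b, d, f, k}  B3 = {b, e, f, i, k}  B4 = {b, e, f, h, i}  B5 = {b, e, f, h, j}  B6 = {b, f, g, h, i}  B7 = {b, c, e, f, k}
Tree: B1–B2, B1–B3, B3–B4, B4–B5, B4–B6, B1–B7

Each bag holds 5 vertices, so the decomposition has width 4, which upper-bounds the treewidth. On the other hand G contains the 5-clique {a, b, d, f, k}. A clique must lie in a single bag of any decomposition, so no decomposition can have width below 4. Combining the bounds, tw(G) = 4.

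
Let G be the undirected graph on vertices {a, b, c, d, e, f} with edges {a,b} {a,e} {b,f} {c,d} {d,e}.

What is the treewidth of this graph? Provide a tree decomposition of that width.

Treewidth 1.
One such decomposition:
Bags: B1 = {c, d}  B2 = {d, e}  B3 = {a, e}  B4 = {a, b}  B5 = {b, f}
Tree: B1–B2, B2–B3, B3–B4, B4–B5

Each bag holds 2 vertices, so the decomposition has width 1, which upper-bounds the treewidth. G has an edge, so its treewidth is at least 1. Combining the bounds, tw(G) = 1.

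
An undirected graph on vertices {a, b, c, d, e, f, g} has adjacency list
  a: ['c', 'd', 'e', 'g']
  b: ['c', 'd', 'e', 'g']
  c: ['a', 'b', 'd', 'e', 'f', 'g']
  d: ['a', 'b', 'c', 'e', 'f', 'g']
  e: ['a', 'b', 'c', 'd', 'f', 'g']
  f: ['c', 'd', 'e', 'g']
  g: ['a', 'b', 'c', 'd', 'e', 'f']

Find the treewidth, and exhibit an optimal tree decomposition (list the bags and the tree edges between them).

Treewidth 4.
One such decomposition:
Bags: B1 = {a, c, d, e, g}  B2 = {c, d, e, f, g}  B3 = {b, c, d, e, g}
Tree: B1–B2, B2–B3

Each bag holds 5 vertices, so the decomposition has width 4, which upper-bounds the treewidth. On the other hand G contains the 5-clique {a, c, d, e, g}. A clique must lie in a single bag of any decomposition, so no decomposition can have width below 4. Therefore the treewidth is 4.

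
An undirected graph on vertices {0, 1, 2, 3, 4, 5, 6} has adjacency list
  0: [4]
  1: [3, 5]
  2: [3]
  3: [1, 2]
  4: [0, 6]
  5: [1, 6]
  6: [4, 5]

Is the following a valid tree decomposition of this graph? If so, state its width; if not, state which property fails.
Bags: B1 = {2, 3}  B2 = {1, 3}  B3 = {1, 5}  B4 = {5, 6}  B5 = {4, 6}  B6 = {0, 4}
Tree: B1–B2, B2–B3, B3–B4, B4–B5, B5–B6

Every vertex of G appears in some bag (union = {0, 1, 2, 3, 4, 5, 6}); every edge is covered by a bag; and for each vertex v the set of bags containing v is connected in the bag tree. The decomposition is therefore valid. The largest bag has 2 vertices, so the width is 1.

Yes; width 1.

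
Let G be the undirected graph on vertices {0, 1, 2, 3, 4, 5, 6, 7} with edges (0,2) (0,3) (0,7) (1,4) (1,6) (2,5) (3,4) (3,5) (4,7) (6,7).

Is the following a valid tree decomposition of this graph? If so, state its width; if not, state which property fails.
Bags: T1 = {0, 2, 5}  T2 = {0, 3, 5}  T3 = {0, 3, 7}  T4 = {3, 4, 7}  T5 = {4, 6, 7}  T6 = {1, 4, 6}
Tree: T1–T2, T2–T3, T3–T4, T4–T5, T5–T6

Vertex coverage: the bags together contain {0, 1, 2, 3, 4, 5, 6, 7}, the full vertex set. Edge coverage: each edge of G has both endpoints in at least one bag. Running intersection: for every vertex, the bags containing it form a connected subtree. All three properties hold, so this is a valid tree decomposition of width max|bag| − 1 = 2, and hence tw(G) ≤ 2.

Yes; width 2.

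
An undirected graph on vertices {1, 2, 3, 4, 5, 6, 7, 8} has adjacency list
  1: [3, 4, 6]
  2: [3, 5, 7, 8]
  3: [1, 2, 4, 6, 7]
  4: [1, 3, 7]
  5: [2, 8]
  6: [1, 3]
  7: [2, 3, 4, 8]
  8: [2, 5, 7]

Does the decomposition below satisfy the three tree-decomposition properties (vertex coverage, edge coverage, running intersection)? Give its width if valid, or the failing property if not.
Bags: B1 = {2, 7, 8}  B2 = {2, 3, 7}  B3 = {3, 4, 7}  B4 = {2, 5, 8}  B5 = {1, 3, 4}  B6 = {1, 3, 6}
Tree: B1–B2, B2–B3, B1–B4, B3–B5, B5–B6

Yes; width 2.

Vertex coverage: the bags together contain {1, 2, 3, 4, 5, 6, 7, 8}, the full vertex set. Edge coverage: each edge of G has both endpoints in at least one bag. Running intersection: for every vertex, the bags containing it form a connected subtree. All three properties hold, so this is a valid tree decomposition of width max|bag| − 1 = 2, and hence tw(G) ≤ 2.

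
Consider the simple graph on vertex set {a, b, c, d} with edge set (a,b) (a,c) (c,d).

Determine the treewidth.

1

A width-1 tree decomposition is:
Bags: B1 = {a, b}  B2 = {a, c}  B3 = {c, d}
Tree: B1–B2, B2–B3
The largest bag has 2 vertices, giving width 1; this decomposition certifies tw(G) ≤ 1. Since G has at least one edge (e.g. b–a), it is not an edgeless graph, so tw(G) ≥ 1. The upper and lower bounds meet at 1, so that is the treewidth.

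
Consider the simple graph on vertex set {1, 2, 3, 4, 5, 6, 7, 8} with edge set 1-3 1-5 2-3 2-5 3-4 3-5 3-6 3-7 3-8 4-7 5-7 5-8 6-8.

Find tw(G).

2

A width-2 tree decomposition is:
Bags: B1 = {3, 5, 7}  B2 = {3, 4, 7}  B3 = {3, 5, 8}  B4 = {1, 3, 5}  B5 = {2, 3, 5}  B6 = {3, 6, 8}
Tree: B1–B2, B1–B3, B3–B4, B3–B5, B3–B6
Every bag has size at most 3, so the width is 3 − 1 = 2 and tw(G) ≤ 2. On the other hand G contains the 3-clique {3, 4, 7}. A clique must lie in a single bag of any decomposition, so no decomposition can have width below 2. Therefore the treewidth is 2.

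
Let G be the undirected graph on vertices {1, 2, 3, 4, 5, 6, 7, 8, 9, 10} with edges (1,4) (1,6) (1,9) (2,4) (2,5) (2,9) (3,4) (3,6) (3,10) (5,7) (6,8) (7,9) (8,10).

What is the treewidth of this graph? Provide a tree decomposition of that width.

The largest bag has 3 vertices, giving width 2; this decomposition certifies tw(G) ≤ 2. The edges 7–5–2–9–7 form a cycle, so G is not a tree and its treewidth is at least 2. Combining the bounds, tw(G) = 2.

Treewidth 2.
One such decomposition:
Bags: B1 = {5, 7, 9}  B2 = {2, 5, 9}  B3 = {1, 2, 9}  B4 = {1, 2, 4}  B5 = {1, 4, 6}  B6 = {3, 4, 6}  B7 = {3, 6, 8}  B8 = {3, 8, 10}
Tree: B1–B2, B2–B3, B3–B4, B4–B5, B5–B6, B6–B7, B7–B8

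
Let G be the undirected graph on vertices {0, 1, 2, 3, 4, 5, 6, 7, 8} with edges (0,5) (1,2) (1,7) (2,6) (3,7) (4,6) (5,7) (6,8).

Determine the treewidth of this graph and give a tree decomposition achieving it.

The largest bag has 2 vertices, giving width 1; this decomposition certifies tw(G) ≤ 1. G has an edge, so its treewidth is at least 1. Therefore the treewidth is 1.

Treewidth 1.
One optimal decomposition is:
Bags: B1 = {1, 2}  B2 = {1, 7}  B3 = {5, 7}  B4 = {2, 6}  B5 = {6, 8}  B6 = {4, 6}  B7 = {3, 7}  B8 = {0, 5}
Tree: B1–B2, B2–B3, B1–B4, B4–B5, B4–B6, B2–B7, B3–B8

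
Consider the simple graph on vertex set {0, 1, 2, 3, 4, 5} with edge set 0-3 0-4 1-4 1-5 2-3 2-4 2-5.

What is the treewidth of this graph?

A width-2 tree decomposition is:
Bags: B1 = {0, 2, 3}  B2 = {0, 2, 4}  B3 = {2, 4, 5}  B4 = {1, 4, 5}
Tree: B1–B2, B2–B3, B3–B4
Every bag has size at most 3, so the width is 3 − 1 = 2 and tw(G) ≤ 2. For the lower bound, G contains the cycle 3–0–4–2–3, so G is not a forest; only forests have treewidth ≤ 1, hence tw(G) ≥ 2. Therefore the treewidth is 2.

2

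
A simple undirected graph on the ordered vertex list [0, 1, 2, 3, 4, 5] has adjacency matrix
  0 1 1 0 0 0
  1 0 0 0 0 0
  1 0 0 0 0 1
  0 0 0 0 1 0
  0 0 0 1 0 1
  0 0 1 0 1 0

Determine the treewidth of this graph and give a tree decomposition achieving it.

The largest bag has 2 vertices, giving width 1; this decomposition certifies tw(G) ≤ 1. Any graph with an edge has treewidth ≥ 1, and G has the edge 1–0. The upper and lower bounds meet at 1, so that is the treewidth.

Treewidth 1.
One such decomposition:
Bags: B1 = {0, 1}  B2 = {0, 2}  B3 = {2, 5}  B4 = {4, 5}  B5 = {3, 4}
Tree: B1–B2, B2–B3, B3–B4, B4–B5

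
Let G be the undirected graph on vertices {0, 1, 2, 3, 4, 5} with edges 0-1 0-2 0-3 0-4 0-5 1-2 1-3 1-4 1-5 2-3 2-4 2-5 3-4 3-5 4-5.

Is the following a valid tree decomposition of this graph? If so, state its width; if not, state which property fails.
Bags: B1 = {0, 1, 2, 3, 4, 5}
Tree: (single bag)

Checking the three conditions: (i) the bags cover all of {0, 1, 2, 3, 4, 5}; (ii) for each edge, some bag contains both endpoints; (iii) the bags containing any fixed vertex form a subtree. All hold, so the decomposition is valid with width 6 − 1 = 5.

Yes; width 5.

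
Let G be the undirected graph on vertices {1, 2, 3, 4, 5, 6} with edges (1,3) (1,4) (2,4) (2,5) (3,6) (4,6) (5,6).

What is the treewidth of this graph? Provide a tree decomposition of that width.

Treewidth 2.
Bags: B1 = {1, 3, 6}  B2 = {1, 4, 6}  B3 = {4, 5, 6}  B4 = {2, 4, 5}
Tree: B1–B2, B2–B3, B3–B4

Each bag holds 3 vertices, so the decomposition has width 2, which upper-bounds the treewidth. The edges 3–1–4–6–3 form a cycle, so G is not a tree and its treewidth is at least 2. Combining the bounds, tw(G) = 2.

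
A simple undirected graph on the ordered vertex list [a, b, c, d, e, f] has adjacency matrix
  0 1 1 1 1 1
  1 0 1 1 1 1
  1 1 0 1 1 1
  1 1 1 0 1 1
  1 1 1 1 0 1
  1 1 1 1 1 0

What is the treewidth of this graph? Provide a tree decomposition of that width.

Treewidth 5.
One such decomposition:
Bags: B1 = {a, b, c, d, e, f}
Tree: (single bag)

With just one bag of size 6, the width is 6 − 1 = 5, so tw(G) ≤ 5. Conversely, {a, b, c, d, e, f} is a clique of size 6, and the vertices of any clique must share a bag in every tree decomposition; so some bag has ≥ 6 vertices and tw(G) ≥ 5. The upper and lower bounds meet at 5, so that is the treewidth.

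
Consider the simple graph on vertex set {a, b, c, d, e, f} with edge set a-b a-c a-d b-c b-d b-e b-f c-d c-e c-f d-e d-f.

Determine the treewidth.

A width-3 tree decomposition is:
Bags: B1 = {a, b, c, d}  B2 = {b, c, d, f}  B3 = {b, c, d, e}
Tree: B1–B2, B2–B3
Every bag has size at most 4, so the width is 4 − 1 = 3 and tw(G) ≤ 3. Conversely, {b, c, d, e} is a clique of size 4, and the vertices of any clique must share a bag in every tree decomposition; so some bag has ≥ 4 vertices and tw(G) ≥ 3. Therefore the treewidth is 3.

3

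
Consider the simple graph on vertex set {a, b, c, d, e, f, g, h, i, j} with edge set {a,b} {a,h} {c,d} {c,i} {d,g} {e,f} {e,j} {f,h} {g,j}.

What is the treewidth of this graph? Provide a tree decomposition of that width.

Treewidth 1.
One such decomposition:
Bags: B1 = {a, b}  B2 = {a, h}  B3 = {f, h}  B4 = {e, f}  B5 = {e, j}  B6 = {g, j}  B7 = {d, g}  B8 = {c, d}  B9 = {c, i}
Tree: B1–B2, B2–B3, B3–B4, B4–B5, B5–B6, B6–B7, B7–B8, B8–B9

Each bag holds 2 vertices, so the decomposition has width 1, which upper-bounds the treewidth. Since G has at least one edge (e.g. b–a), it is not an edgeless graph, so tw(G) ≥ 1. Therefore the treewidth is 1.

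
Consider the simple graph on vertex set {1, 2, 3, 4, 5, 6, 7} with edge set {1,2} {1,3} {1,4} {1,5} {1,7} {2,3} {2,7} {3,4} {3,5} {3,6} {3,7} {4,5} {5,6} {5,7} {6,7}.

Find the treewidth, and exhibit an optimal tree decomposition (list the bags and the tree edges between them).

Each bag holds 4 vertices, so the decomposition has width 3, which upper-bounds the treewidth. For the lower bound, the 4 vertices {1, 2, 3, 7} are pairwise adjacent, and any tree decomposition puts a clique entirely inside one bag — forcing width ≥ 3. Hence tw(G) = 3 exactly.

Treewidth 3.
One such decomposition:
Bags: B1 = {3, 5, 6, 7}  B2 = {1, 3, 5, 7}  B3 = {1, 2, 3, 7}  B4 = {1, 3, 4, 5}
Tree: B1–B2, B2–B3, B2–B4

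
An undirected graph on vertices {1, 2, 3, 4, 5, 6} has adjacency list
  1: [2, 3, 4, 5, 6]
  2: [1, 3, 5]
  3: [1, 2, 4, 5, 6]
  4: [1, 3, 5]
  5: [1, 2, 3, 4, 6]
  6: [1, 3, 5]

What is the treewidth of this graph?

3

A width-3 tree decomposition is:
Bags: B1 = {1, 2, 3, 5}  B2 = {1, 3, 4, 5}  B3 = {1, 3, 5, 6}
Tree: B1–B2, B2–B3
The largest bag has 4 vertices, giving width 3; this decomposition certifies tw(G) ≤ 3. Conversely, {1, 2, 3, 5} is a clique of size 4, and the vertices of any clique must share a bag in every tree decomposition; so some bag has ≥ 4 vertices and tw(G) ≥ 3. Combining the bounds, tw(G) = 3.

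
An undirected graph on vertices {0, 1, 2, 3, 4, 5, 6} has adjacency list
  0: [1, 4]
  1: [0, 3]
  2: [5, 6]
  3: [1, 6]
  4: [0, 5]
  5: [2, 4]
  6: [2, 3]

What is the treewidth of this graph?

2

A width-2 tree decomposition is:
Bags: B1 = {2, 3, 6}  B2 = {1, 2, 3}  B3 = {0, 1, 2}  B4 = {0, 2, 4}  B5 = {2, 4, 5}
Tree: B1–B2, B2–B3, B3–B4, B4–B5
Every bag has size at most 3, so the width is 3 − 1 = 2 and tw(G) ≤ 2. The edges 2–6–3–1–0–4–5–2 form a cycle, so G is not a tree and its treewidth is at least 2. The upper and lower bounds meet at 2, so that is the treewidth.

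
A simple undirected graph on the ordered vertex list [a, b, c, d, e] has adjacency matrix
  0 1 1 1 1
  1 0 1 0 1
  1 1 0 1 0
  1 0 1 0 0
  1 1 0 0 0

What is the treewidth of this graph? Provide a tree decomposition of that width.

The largest bag has 3 vertices, giving width 2; this decomposition certifies tw(G) ≤ 2. For the lower bound, the 3 vertices {a, b, e} are pairwise adjacent, and any tree decomposition puts a clique entirely inside one bag — forcing width ≥ 2. Combining the bounds, tw(G) = 2.

Treewidth 2.
One optimal decomposition is:
Bags: B1 = {a, b, c}  B2 = {a, b, e}  B3 = {a, c, d}
Tree: B1–B2, B1–B3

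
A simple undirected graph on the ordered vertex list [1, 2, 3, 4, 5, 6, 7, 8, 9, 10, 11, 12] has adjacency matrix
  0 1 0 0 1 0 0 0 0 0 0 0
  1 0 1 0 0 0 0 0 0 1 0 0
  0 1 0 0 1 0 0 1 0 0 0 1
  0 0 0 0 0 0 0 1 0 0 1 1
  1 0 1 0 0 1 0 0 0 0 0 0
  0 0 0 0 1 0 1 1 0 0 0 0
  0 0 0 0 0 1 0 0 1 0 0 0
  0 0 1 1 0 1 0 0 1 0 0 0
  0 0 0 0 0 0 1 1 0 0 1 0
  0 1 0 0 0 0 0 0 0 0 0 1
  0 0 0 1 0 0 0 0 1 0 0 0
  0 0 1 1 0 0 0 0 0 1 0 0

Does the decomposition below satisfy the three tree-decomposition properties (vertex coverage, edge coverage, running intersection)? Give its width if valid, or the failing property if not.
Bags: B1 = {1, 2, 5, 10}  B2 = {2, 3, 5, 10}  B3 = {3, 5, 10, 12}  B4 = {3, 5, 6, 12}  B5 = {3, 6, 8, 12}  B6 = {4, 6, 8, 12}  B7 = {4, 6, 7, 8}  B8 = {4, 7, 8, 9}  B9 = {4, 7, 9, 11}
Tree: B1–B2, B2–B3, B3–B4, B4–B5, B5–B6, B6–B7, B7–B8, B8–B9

Vertex coverage: the bags together contain {1, 2, 3, 4, 5, 6, 7, 8, 9, 10, 11, 12}, the full vertex set. Edge coverage: each edge of G has both endpoints in at least one bag. Running intersection: for every vertex, the bags containing it form a connected subtree. All three properties hold, so this is a valid tree decomposition of width max|bag| − 1 = 3, and hence tw(G) ≤ 3.

Yes; width 3.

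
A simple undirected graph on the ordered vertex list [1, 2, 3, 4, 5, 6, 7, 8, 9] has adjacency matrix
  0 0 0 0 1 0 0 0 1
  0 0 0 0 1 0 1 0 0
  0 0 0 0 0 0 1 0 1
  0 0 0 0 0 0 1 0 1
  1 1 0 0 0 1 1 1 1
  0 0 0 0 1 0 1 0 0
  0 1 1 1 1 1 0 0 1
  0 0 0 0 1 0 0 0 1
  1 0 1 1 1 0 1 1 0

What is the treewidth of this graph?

A width-2 tree decomposition is:
Bags: B1 = {5, 7, 9}  B2 = {5, 8, 9}  B3 = {4, 7, 9}  B4 = {2, 5, 7}  B5 = {3, 7, 9}  B6 = {1, 5, 9}  B7 = {5, 6, 7}
Tree: B1–B2, B1–B3, B1–B4, B1–B5, B1–B6, B1–B7
Each bag holds 3 vertices, so the decomposition has width 2, which upper-bounds the treewidth. Conversely, {3, 7, 9} is a clique of size 3, and the vertices of any clique must share a bag in every tree decomposition; so some bag has ≥ 3 vertices and tw(G) ≥ 2. Hence tw(G) = 2 exactly.

2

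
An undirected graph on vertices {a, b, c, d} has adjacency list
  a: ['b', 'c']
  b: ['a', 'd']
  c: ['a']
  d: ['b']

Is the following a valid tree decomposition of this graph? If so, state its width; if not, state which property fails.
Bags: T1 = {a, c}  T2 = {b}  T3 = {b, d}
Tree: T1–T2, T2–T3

No — edge (a,b) lies in no bag.

A tree decomposition must satisfy three properties: every vertex lies in some bag; for every edge, both endpoints lie together in some bag; and for every vertex, the bags containing it form a connected subtree. Here edge (a,b) lies in no bag, so the decomposition is invalid.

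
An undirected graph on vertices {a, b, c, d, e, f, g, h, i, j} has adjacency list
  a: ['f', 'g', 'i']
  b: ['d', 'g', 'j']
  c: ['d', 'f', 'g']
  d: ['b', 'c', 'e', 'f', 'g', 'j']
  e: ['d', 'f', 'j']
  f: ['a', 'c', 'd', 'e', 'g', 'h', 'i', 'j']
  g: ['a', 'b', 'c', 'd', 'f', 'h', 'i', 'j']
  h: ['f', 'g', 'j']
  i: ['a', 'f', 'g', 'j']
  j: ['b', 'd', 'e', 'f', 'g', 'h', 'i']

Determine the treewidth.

3

A width-3 tree decomposition is:
Bags: B1 = {d, f, g, j}  B2 = {f, g, h, j}  B3 = {f, g, i, j}  B4 = {b, d, g, j}  B5 = {c, d, f, g}  B6 = {d, e, f, j}  B7 = {a, f, g, i}
Tree: B1–B2, B1–B3, B1–B4, B1–B5, B1–B6, B3–B7
Each bag holds 4 vertices, so the decomposition has width 3, which upper-bounds the treewidth. On the other hand G contains the 4-clique {d, f, g, j}. A clique must lie in a single bag of any decomposition, so no decomposition can have width below 3. Hence tw(G) = 3 exactly.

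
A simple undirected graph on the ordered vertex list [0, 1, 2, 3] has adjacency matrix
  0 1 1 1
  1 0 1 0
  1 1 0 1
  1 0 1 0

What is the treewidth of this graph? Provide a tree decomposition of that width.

Each bag holds 3 vertices, so the decomposition has width 2, which upper-bounds the treewidth. Conversely, {0, 1, 2} is a clique of size 3, and the vertices of any clique must share a bag in every tree decomposition; so some bag has ≥ 3 vertices and tw(G) ≥ 2. Hence tw(G) = 2 exactly.

Treewidth 2.
Bags: B1 = {0, 2, 3}  B2 = {0, 1, 2}
Tree: B1–B2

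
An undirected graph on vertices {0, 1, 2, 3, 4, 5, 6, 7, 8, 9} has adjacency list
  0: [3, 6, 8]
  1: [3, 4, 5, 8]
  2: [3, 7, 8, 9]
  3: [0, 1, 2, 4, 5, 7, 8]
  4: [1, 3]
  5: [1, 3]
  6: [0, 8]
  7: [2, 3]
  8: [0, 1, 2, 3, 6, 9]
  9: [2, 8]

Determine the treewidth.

2

A width-2 tree decomposition is:
Bags: B1 = {0, 6, 8}  B2 = {0, 3, 8}  B3 = {2, 3, 8}  B4 = {2, 8, 9}  B5 = {1, 3, 8}  B6 = {1, 3, 4}  B7 = {1, 3, 5}  B8 = {2, 3, 7}
Tree: B1–B2, B2–B3, B3–B4, B3–B5, B5–B6, B5–B7, B3–B8
Every bag has size at most 3, so the width is 3 − 1 = 2 and tw(G) ≤ 2. For the lower bound, the 3 vertices {2, 8, 9} are pairwise adjacent, and any tree decomposition puts a clique entirely inside one bag — forcing width ≥ 2. Combining the bounds, tw(G) = 2.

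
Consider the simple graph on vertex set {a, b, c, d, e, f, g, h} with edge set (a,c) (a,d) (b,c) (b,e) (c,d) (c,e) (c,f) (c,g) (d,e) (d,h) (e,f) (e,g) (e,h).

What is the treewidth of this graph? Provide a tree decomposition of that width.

Every bag has size at most 3, so the width is 3 − 1 = 2 and tw(G) ≤ 2. For the lower bound, the 3 vertices {d, e, h} are pairwise adjacent, and any tree decomposition puts a clique entirely inside one bag — forcing width ≥ 2. Hence tw(G) = 2 exactly.

Treewidth 2.
Bags: B1 = {c, e, g}  B2 = {c, d, e}  B3 = {a, c, d}  B4 = {b, c, e}  B5 = {d, e, h}  B6 = {c, e, f}
Tree: B1–B2, B2–B3, B2–B4, B2–B5, B2–B6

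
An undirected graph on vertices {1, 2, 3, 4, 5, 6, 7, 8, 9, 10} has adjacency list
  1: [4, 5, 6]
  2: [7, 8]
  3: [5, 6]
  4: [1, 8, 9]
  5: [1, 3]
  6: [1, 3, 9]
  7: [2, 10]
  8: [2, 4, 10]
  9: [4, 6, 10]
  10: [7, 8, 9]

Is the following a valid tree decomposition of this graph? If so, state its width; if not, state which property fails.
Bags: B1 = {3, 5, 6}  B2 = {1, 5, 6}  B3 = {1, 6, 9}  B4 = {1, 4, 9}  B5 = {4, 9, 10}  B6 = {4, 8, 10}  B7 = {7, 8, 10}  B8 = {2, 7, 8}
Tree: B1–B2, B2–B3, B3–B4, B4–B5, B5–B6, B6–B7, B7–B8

Yes; width 2.

Checking the three conditions: (i) the bags cover all of {1, 2, 3, 4, 5, 6, 7, 8, 9, 10}; (ii) for each edge, some bag contains both endpoints; (iii) the bags containing any fixed vertex form a subtree. All hold, so the decomposition is valid with width 3 − 1 = 2.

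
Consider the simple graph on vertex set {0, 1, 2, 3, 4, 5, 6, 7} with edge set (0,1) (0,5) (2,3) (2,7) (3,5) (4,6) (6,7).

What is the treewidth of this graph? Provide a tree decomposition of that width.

Treewidth 1.
One such decomposition:
Bags: B1 = {4, 6}  B2 = {6, 7}  B3 = {2, 7}  B4 = {2, 3}  B5 = {3, 5}  B6 = {0, 5}  B7 = {0, 1}
Tree: B1–B2, B2–B3, B3–B4, B4–B5, B5–B6, B6–B7

The largest bag has 2 vertices, giving width 1; this decomposition certifies tw(G) ≤ 1. G has an edge, so its treewidth is at least 1. The upper and lower bounds meet at 1, so that is the treewidth.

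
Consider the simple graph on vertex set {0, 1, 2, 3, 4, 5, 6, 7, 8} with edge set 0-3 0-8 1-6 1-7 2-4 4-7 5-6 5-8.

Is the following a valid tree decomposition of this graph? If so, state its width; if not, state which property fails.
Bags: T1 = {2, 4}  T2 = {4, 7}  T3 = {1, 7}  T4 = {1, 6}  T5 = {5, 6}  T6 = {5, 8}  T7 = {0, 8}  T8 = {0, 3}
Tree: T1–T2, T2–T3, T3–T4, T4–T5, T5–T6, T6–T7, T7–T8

Every vertex of G appears in some bag (union = {0, 1, 2, 3, 4, 5, 6, 7, 8}); every edge is covered by a bag; and for each vertex v the set of bags containing v is connected in the bag tree. The decomposition is therefore valid. The largest bag has 2 vertices, so the width is 1.

Yes; width 1.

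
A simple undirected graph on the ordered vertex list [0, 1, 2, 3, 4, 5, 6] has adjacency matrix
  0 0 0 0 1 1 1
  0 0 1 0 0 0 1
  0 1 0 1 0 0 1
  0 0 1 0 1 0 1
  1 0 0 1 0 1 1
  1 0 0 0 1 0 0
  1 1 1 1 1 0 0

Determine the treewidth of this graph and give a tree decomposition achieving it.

Each bag holds 3 vertices, so the decomposition has width 2, which upper-bounds the treewidth. Conversely, {0, 4, 5} is a clique of size 3, and the vertices of any clique must share a bag in every tree decomposition; so some bag has ≥ 3 vertices and tw(G) ≥ 2. Therefore the treewidth is 2.

Treewidth 2.
Bags: B1 = {2, 3, 6}  B2 = {3, 4, 6}  B3 = {0, 4, 6}  B4 = {0, 4, 5}  B5 = {1, 2, 6}
Tree: B1–B2, B2–B3, B3–B4, B1–B5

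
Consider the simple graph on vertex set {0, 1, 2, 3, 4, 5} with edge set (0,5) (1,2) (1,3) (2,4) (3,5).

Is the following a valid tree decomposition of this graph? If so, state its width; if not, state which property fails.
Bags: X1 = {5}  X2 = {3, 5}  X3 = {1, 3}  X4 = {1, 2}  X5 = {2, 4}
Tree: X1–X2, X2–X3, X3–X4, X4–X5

No — vertex 0 appears in no bag.

A tree decomposition must satisfy three properties: every vertex lies in some bag; for every edge, both endpoints lie together in some bag; and for every vertex, the bags containing it form a connected subtree. Here vertex 0 appears in no bag, so the decomposition is invalid.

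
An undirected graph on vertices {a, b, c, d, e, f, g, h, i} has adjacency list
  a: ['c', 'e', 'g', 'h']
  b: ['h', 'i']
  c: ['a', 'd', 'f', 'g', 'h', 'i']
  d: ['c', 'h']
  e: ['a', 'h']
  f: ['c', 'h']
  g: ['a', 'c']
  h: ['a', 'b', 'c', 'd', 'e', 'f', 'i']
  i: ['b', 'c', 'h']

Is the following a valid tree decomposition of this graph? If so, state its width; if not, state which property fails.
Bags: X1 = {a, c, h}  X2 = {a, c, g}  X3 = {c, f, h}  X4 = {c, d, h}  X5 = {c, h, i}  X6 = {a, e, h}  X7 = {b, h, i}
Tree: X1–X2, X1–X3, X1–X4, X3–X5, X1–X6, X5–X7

Yes; width 2.

Vertex coverage: the bags together contain {a, b, c, d, e, f, g, h, i}, the full vertex set. Edge coverage: each edge of G has both endpoints in at least one bag. Running intersection: for every vertex, the bags containing it form a connected subtree. All three properties hold, so this is a valid tree decomposition of width max|bag| − 1 = 2, and hence tw(G) ≤ 2.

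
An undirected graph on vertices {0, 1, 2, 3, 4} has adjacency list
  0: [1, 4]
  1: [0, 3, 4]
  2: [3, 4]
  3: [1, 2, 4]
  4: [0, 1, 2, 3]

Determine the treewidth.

A width-2 tree decomposition is:
Bags: B1 = {1, 3, 4}  B2 = {2, 3, 4}  B3 = {0, 1, 4}
Tree: B1–B2, B1–B3
Each bag holds 3 vertices, so the decomposition has width 2, which upper-bounds the treewidth. On the other hand G contains the 3-clique {0, 1, 4}. A clique must lie in a single bag of any decomposition, so no decomposition can have width below 2. Hence tw(G) = 2 exactly.

2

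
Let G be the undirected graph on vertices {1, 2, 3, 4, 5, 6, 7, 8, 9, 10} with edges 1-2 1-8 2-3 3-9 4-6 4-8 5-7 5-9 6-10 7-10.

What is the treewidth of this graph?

2

A width-2 tree decomposition is:
Bags: B1 = {1, 2, 3}  B2 = {1, 3, 8}  B3 = {3, 4, 8}  B4 = {3, 4, 6}  B5 = {3, 6, 10}  B6 = {3, 7, 10}  B7 = {3, 5, 7}  B8 = {3, 5, 9}
Tree: B1–B2, B2–B3, B3–B4, B4–B5, B5–B6, B6–B7, B7–B8
Each bag holds 3 vertices, so the decomposition has width 2, which upper-bounds the treewidth. For the lower bound, G contains the cycle 3–2–1–8–4–6–10–7–5–9–3, so G is not a forest; only forests have treewidth ≤ 1, hence tw(G) ≥ 2. Therefore the treewidth is 2.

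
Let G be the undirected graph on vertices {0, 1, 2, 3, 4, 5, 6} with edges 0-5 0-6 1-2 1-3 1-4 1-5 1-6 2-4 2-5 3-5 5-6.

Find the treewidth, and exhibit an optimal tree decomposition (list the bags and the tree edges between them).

Treewidth 2.
One optimal decomposition is:
Bags: B1 = {1, 2, 5}  B2 = {1, 3, 5}  B3 = {1, 5, 6}  B4 = {1, 2, 4}  B5 = {0, 5, 6}
Tree: B1–B2, B2–B3, B1–B4, B3–B5

Each bag holds 3 vertices, so the decomposition has width 2, which upper-bounds the treewidth. For the lower bound, the 3 vertices {0, 5, 6} are pairwise adjacent, and any tree decomposition puts a clique entirely inside one bag — forcing width ≥ 2. Hence tw(G) = 2 exactly.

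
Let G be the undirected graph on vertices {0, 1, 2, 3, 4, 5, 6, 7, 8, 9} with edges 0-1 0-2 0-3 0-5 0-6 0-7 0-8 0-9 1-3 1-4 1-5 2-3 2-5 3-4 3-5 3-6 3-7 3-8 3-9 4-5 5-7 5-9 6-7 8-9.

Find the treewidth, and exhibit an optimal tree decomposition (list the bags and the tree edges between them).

Treewidth 3.
Bags: B1 = {0, 1, 3, 5}  B2 = {0, 3, 5, 7}  B3 = {0, 3, 5, 9}  B4 = {0, 3, 6, 7}  B5 = {1, 3, 4, 5}  B6 = {0, 2, 3, 5}  B7 = {0, 3, 8, 9}
Tree: B1–B2, B2–B3, B2–B4, B1–B5, B1–B6, B3–B7

Every bag has size at most 4, so the width is 4 − 1 = 3 and tw(G) ≤ 3. On the other hand G contains the 4-clique {0, 3, 8, 9}. A clique must lie in a single bag of any decomposition, so no decomposition can have width below 3. Hence tw(G) = 3 exactly.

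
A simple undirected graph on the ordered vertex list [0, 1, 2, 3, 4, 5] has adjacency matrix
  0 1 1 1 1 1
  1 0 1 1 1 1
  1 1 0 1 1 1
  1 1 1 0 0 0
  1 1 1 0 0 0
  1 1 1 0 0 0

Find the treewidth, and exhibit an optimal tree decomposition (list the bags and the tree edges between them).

Every bag has size at most 4, so the width is 4 − 1 = 3 and tw(G) ≤ 3. Conversely, {0, 1, 2, 3} is a clique of size 4, and the vertices of any clique must share a bag in every tree decomposition; so some bag has ≥ 4 vertices and tw(G) ≥ 3. The upper and lower bounds meet at 3, so that is the treewidth.

Treewidth 3.
One optimal decomposition is:
Bags: B1 = {0, 1, 2, 4}  B2 = {0, 1, 2, 3}  B3 = {0, 1, 2, 5}
Tree: B1–B2, B2–B3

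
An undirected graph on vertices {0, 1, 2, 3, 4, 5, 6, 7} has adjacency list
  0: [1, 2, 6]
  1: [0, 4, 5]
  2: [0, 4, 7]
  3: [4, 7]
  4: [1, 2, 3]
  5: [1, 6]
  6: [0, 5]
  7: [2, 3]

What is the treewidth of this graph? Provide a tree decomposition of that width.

Treewidth 2.
Bags: B1 = {3, 4, 7}  B2 = {2, 4, 7}  B3 = {1, 2, 4}  B4 = {0, 1, 2}  B5 = {0, 1, 5}  B6 = {0, 5, 6}
Tree: B1–B2, B2–B3, B3–B4, B4–B5, B5–B6

The largest bag has 3 vertices, giving width 2; this decomposition certifies tw(G) ≤ 2. The edges 3–7–2–4–3 form a cycle, so G is not a tree and its treewidth is at least 2. Hence tw(G) = 2 exactly.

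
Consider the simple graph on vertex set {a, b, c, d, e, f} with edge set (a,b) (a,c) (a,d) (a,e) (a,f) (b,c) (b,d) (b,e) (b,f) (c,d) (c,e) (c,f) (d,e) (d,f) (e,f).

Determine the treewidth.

A width-5 tree decomposition is:
Bags: B1 = {a, b, c, d, e, f}
Tree: (single bag)
With just one bag of size 6, the width is 6 − 1 = 5, so tw(G) ≤ 5. Conversely, {a, b, c, d, e, f} is a clique of size 6, and the vertices of any clique must share a bag in every tree decomposition; so some bag has ≥ 6 vertices and tw(G) ≥ 5. Hence tw(G) = 5 exactly.

5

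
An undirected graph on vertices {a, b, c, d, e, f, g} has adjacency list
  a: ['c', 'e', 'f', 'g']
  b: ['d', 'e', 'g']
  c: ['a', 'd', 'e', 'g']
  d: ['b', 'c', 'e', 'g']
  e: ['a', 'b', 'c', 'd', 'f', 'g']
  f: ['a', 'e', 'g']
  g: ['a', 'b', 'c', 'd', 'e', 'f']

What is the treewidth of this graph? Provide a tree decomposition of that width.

Treewidth 3.
One such decomposition:
Bags: B1 = {c, d, e, g}  B2 = {a, c, e, g}  B3 = {a, e, f, g}  B4 = {b, d, e, g}
Tree: B1–B2, B2–B3, B1–B4

Every bag has size at most 4, so the width is 4 − 1 = 3 and tw(G) ≤ 3. On the other hand G contains the 4-clique {c, d, e, g}. A clique must lie in a single bag of any decomposition, so no decomposition can have width below 3. The upper and lower bounds meet at 3, so that is the treewidth.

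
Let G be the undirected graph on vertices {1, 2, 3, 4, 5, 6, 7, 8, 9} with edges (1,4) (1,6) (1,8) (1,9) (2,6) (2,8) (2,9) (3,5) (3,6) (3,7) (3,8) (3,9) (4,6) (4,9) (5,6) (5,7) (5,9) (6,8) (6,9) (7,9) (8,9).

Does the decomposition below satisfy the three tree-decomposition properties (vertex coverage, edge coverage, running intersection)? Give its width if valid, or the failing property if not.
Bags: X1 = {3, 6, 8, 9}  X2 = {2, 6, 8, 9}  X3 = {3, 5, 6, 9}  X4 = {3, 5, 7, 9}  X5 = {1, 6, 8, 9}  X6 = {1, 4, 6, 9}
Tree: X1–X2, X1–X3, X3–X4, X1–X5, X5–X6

Every vertex of G appears in some bag (union = {1, 2, 3, 4, 5, 6, 7, 8, 9}); every edge is covered by a bag; and for each vertex v the set of bags containing v is connected in the bag tree. The decomposition is therefore valid. The largest bag has 4 vertices, so the width is 3.

Yes; width 3.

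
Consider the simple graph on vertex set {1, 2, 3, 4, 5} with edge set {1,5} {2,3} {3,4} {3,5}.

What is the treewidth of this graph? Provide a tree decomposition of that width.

Treewidth 1.
One such decomposition:
Bags: B1 = {3, 5}  B2 = {3, 4}  B3 = {1, 5}  B4 = {2, 3}
Tree: B1–B2, B1–B3, B2–B4

Each bag holds 2 vertices, so the decomposition has width 1, which upper-bounds the treewidth. Any graph with an edge has treewidth ≥ 1, and G has the edge 5–3. Hence tw(G) = 1 exactly.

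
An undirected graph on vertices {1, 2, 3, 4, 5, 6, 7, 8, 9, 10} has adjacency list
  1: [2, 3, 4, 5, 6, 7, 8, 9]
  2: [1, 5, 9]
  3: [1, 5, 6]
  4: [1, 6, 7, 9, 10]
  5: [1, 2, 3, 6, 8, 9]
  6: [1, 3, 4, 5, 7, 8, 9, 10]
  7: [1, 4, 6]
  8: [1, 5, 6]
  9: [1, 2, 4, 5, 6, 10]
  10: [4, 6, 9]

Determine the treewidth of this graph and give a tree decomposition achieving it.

Each bag holds 4 vertices, so the decomposition has width 3, which upper-bounds the treewidth. Conversely, {1, 2, 5, 9} is a clique of size 4, and the vertices of any clique must share a bag in every tree decomposition; so some bag has ≥ 4 vertices and tw(G) ≥ 3. Hence tw(G) = 3 exactly.

Treewidth 3.
One such decomposition:
Bags: B1 = {1, 5, 6, 8}  B2 = {1, 5, 6, 9}  B3 = {1, 4, 6, 9}  B4 = {1, 4, 6, 7}  B5 = {4, 6, 9, 10}  B6 = {1, 2, 5, 9}  B7 = {1, 3, 5, 6}
Tree: B1–B2, B2–B3, B3–B4, B3–B5, B2–B6, B1–B7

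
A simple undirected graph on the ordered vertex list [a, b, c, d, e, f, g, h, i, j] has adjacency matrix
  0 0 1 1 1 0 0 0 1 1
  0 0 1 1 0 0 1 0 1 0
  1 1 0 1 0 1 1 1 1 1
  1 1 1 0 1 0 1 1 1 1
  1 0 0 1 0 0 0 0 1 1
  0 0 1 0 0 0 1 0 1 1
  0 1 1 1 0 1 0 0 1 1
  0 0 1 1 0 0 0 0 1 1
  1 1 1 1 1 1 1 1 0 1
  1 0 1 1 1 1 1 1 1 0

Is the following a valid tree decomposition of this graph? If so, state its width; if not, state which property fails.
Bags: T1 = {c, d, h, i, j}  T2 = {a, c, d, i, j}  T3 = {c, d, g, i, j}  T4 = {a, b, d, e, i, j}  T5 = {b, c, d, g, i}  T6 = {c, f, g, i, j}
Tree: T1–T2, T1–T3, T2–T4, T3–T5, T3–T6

No — bags containing vertex b are not connected in the tree.

A tree decomposition must satisfy three properties: every vertex lies in some bag; for every edge, both endpoints lie together in some bag; and for every vertex, the bags containing it form a connected subtree. Here bags containing vertex b are not connected in the tree, so the decomposition is invalid.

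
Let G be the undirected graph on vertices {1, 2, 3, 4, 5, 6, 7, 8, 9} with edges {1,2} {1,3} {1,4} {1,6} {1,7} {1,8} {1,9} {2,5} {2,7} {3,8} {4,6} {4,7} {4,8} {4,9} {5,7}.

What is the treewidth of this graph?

2

A width-2 tree decomposition is:
Bags: B1 = {1, 4, 6}  B2 = {1, 4, 8}  B3 = {1, 4, 7}  B4 = {1, 2, 7}  B5 = {1, 4, 9}  B6 = {2, 5, 7}  B7 = {1, 3, 8}
Tree: B1–B2, B1–B3, B3–B4, B1–B5, B4–B6, B2–B7
Each bag holds 3 vertices, so the decomposition has width 2, which upper-bounds the treewidth. For the lower bound, the 3 vertices {1, 2, 7} are pairwise adjacent, and any tree decomposition puts a clique entirely inside one bag — forcing width ≥ 2. Combining the bounds, tw(G) = 2.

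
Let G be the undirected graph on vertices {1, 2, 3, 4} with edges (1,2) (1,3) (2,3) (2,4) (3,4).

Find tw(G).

2

A width-2 tree decomposition is:
Bags: B1 = {2, 3, 4}  B2 = {1, 2, 3}
Tree: B1–B2
Each bag holds 3 vertices, so the decomposition has width 2, which upper-bounds the treewidth. Conversely, {1, 2, 3} is a clique of size 3, and the vertices of any clique must share a bag in every tree decomposition; so some bag has ≥ 3 vertices and tw(G) ≥ 2. The upper and lower bounds meet at 2, so that is the treewidth.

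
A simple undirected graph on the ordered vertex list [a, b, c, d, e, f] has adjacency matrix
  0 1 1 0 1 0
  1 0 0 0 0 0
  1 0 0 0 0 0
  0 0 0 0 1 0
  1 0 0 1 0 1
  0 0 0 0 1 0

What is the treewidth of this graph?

1

A width-1 tree decomposition is:
Bags: B1 = {a, e}  B2 = {a, b}  B3 = {e, f}  B4 = {d, e}  B5 = {a, c}
Tree: B1–B2, B1–B3, B1–B4, B2–B5
Each bag holds 2 vertices, so the decomposition has width 1, which upper-bounds the treewidth. G has an edge, so its treewidth is at least 1. Therefore the treewidth is 1.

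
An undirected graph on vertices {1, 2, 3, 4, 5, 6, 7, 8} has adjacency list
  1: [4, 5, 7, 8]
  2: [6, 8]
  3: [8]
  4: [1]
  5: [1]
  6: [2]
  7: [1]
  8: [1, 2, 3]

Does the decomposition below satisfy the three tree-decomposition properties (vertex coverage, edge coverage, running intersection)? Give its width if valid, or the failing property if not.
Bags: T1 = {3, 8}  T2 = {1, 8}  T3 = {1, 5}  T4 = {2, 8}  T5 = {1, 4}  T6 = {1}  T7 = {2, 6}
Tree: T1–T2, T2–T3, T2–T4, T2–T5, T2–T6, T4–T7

No — vertex 7 appears in no bag.

A tree decomposition must satisfy three properties: every vertex lies in some bag; for every edge, both endpoints lie together in some bag; and for every vertex, the bags containing it form a connected subtree. Here vertex 7 appears in no bag, so the decomposition is invalid.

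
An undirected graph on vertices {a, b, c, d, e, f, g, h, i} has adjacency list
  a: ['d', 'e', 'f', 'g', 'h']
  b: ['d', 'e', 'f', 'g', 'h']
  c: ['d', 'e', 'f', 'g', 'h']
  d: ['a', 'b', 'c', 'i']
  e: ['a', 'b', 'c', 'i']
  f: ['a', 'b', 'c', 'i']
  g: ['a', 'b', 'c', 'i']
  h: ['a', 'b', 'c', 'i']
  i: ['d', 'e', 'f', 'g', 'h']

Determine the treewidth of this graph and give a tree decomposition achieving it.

Treewidth 4.
One optimal decomposition is:
Bags: B1 = {a, b, c, e, i}  B2 = {a, b, c, f, i}  B3 = {a, b, c, d, i}  B4 = {a, b, c, g, i}  B5 = {a, b, c, h, i}
Tree: B1–B2, B2–B3, B3–B4, B4–B5

The largest bag has 5 vertices, giving width 4; this decomposition certifies tw(G) ≤ 4. For the lower bound: the 5 vertex sets {c,e}, {b,f}, {d,i}, {a}, {g} are disjoint, each induces a connected subgraph, and every pair is joined by at least one edge of G. Contracting each set to a single vertex therefore yields K_{5} as a minor, and since treewidth is minor-monotone, tw(G) ≥ tw(K_{5}) = 4. Hence tw(G) = 4 exactly.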